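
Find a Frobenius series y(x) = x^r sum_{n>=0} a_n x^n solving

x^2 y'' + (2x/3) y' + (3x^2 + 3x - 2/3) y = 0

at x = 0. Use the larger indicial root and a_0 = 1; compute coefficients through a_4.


Write in Frobenius form y'' + (p(x)/x) y' + (q(x)/x^2) y = 0:
  p(x) = 2/3,  q(x) = 3x^2 + 3x - 2/3.
Indicial equation: r(r-1) + (2/3) r + (-2/3) = 0 -> roots r_1 = 1, r_2 = -2/3.
Take r = r_1 = 1. Let y(x) = x^r sum_{n>=0} a_n x^n with a_0 = 1.
Substitute y = x^r sum a_n x^n and match x^{r+n}. The recurrence is
  D(n) a_n + 3 a_{n-1} + 3 a_{n-2} = 0,  where D(n) = (r+n)(r+n-1) + (2/3)(r+n) + (-2/3).
  a_n = [-3 a_{n-1} - 3 a_{n-2}] / D(n).
Since the indicial polynomial factors as (r - r_1)(r - r_2), D(n) = (r_1 + n - r_1)(r_1 + n - r_2) = n(n + 5/3).
Evaluating step by step (a_0 = 1):
  n = 1: D(1) = 1(1 + 5/3) = 8/3; numerator = -3(1) = -3; a_1 = (-3)/(8/3) = -9/8
  n = 2: D(2) = 2(2 + 5/3) = 22/3; numerator = -3(-9/8) - 3(1) = 3/8; a_2 = (3/8)/(22/3) = 9/176
  n = 3: D(3) = 3(3 + 5/3) = 14; numerator = -3(9/176) - 3(-9/8) = 567/176; a_3 = (567/176)/(14) = 81/352
  n = 4: D(4) = 4(4 + 5/3) = 68/3; numerator = -3(81/352) - 3(9/176) = -27/32; a_4 = (-27/32)/(68/3) = -81/2176

r = 1; a_0 = 1; a_1 = -9/8; a_2 = 9/176; a_3 = 81/352; a_4 = -81/2176


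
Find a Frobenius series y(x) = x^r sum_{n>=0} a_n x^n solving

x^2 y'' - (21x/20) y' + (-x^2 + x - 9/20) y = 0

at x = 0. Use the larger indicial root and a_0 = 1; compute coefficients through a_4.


Write in Frobenius form y'' + (p(x)/x) y' + (q(x)/x^2) y = 0:
  p(x) = -21/20,  q(x) = -x^2 + x - 9/20.
Indicial equation: r(r-1) + (-21/20) r + (-9/20) = 0 -> roots r_1 = 9/4, r_2 = -1/5.
Take r = r_1 = 9/4. Let y(x) = x^r sum_{n>=0} a_n x^n with a_0 = 1.
Substitute y = x^r sum a_n x^n and match x^{r+n}. The recurrence is
  D(n) a_n + 1 a_{n-1} - 1 a_{n-2} = 0,  where D(n) = (r+n)(r+n-1) + (-21/20)(r+n) + (-9/20).
  a_n = [-1 a_{n-1} + 1 a_{n-2}] / D(n).
Since the indicial polynomial factors as (r - r_1)(r - r_2), D(n) = (r_1 + n - r_1)(r_1 + n - r_2) = n(n + 49/20).
Evaluating step by step (a_0 = 1):
  n = 1: D(1) = 1(1 + 49/20) = 69/20; numerator = -1(1) = -1; a_1 = (-1)/(69/20) = -20/69
  n = 2: D(2) = 2(2 + 49/20) = 89/10; numerator = -1(-20/69) + 1(1) = 89/69; a_2 = (89/69)/(89/10) = 10/69
  n = 3: D(3) = 3(3 + 49/20) = 327/20; numerator = -1(10/69) + 1(-20/69) = -10/23; a_3 = (-10/23)/(327/20) = -200/7521
  n = 4: D(4) = 4(4 + 49/20) = 129/5; numerator = -1(-200/7521) + 1(10/69) = 430/2507; a_4 = (430/2507)/(129/5) = 50/7521

r = 9/4; a_0 = 1; a_1 = -20/69; a_2 = 10/69; a_3 = -200/7521; a_4 = 50/7521


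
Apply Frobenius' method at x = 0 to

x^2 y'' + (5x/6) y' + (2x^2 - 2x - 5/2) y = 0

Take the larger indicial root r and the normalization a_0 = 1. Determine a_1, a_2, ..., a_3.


Write in Frobenius form y'' + (p(x)/x) y' + (q(x)/x^2) y = 0:
  p(x) = 5/6,  q(x) = 2x^2 - 2x - 5/2.
Indicial equation: r(r-1) + (5/6) r + (-5/2) = 0 -> roots r_1 = 5/3, r_2 = -3/2.
Take r = r_1 = 5/3. Let y(x) = x^r sum_{n>=0} a_n x^n with a_0 = 1.
Substitute y = x^r sum a_n x^n and match x^{r+n}. The recurrence is
  D(n) a_n - 2 a_{n-1} + 2 a_{n-2} = 0,  where D(n) = (r+n)(r+n-1) + (5/6)(r+n) + (-5/2).
  a_n = [2 a_{n-1} - 2 a_{n-2}] / D(n).
Since the indicial polynomial factors as (r - r_1)(r - r_2), D(n) = (r_1 + n - r_1)(r_1 + n - r_2) = n(n + 19/6).
Evaluating step by step (a_0 = 1):
  n = 1: D(1) = 1(1 + 19/6) = 25/6; numerator = 2(1) = 2; a_1 = (2)/(25/6) = 12/25
  n = 2: D(2) = 2(2 + 19/6) = 31/3; numerator = 2(12/25) - 2(1) = -26/25; a_2 = (-26/25)/(31/3) = -78/775
  n = 3: D(3) = 3(3 + 19/6) = 37/2; numerator = 2(-78/775) - 2(12/25) = -36/31; a_3 = (-36/31)/(37/2) = -72/1147

r = 5/3; a_0 = 1; a_1 = 12/25; a_2 = -78/775; a_3 = -72/1147


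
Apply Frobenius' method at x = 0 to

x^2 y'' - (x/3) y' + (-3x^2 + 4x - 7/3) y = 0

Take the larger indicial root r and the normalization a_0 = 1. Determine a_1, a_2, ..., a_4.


Write in Frobenius form y'' + (p(x)/x) y' + (q(x)/x^2) y = 0:
  p(x) = -1/3,  q(x) = -3x^2 + 4x - 7/3.
Indicial equation: r(r-1) + (-1/3) r + (-7/3) = 0 -> roots r_1 = 7/3, r_2 = -1.
Take r = r_1 = 7/3. Let y(x) = x^r sum_{n>=0} a_n x^n with a_0 = 1.
Substitute y = x^r sum a_n x^n and match x^{r+n}. The recurrence is
  D(n) a_n + 4 a_{n-1} - 3 a_{n-2} = 0,  where D(n) = (r+n)(r+n-1) + (-1/3)(r+n) + (-7/3).
  a_n = [-4 a_{n-1} + 3 a_{n-2}] / D(n).
Since the indicial polynomial factors as (r - r_1)(r - r_2), D(n) = (r_1 + n - r_1)(r_1 + n - r_2) = n(n + 10/3).
Evaluating step by step (a_0 = 1):
  n = 1: D(1) = 1(1 + 10/3) = 13/3; numerator = -4(1) = -4; a_1 = (-4)/(13/3) = -12/13
  n = 2: D(2) = 2(2 + 10/3) = 32/3; numerator = -4(-12/13) + 3(1) = 87/13; a_2 = (87/13)/(32/3) = 261/416
  n = 3: D(3) = 3(3 + 10/3) = 19; numerator = -4(261/416) + 3(-12/13) = -549/104; a_3 = (-549/104)/(19) = -549/1976
  n = 4: D(4) = 4(4 + 10/3) = 88/3; numerator = -4(-549/1976) + 3(261/416) = 23661/7904; a_4 = (23661/7904)/(88/3) = 6453/63232

r = 7/3; a_0 = 1; a_1 = -12/13; a_2 = 261/416; a_3 = -549/1976; a_4 = 6453/63232


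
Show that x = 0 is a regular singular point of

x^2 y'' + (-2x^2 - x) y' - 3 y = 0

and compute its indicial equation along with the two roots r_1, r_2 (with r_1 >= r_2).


Divide by x^2 to reach normal form y'' + P_1(x) y' + P_2(x) y = 0 with P_1(x) = -2 - 1/x and P_2(x) = -3/x^2.
x = 0 is a singular point because the y'-coefficient -2 - 1/x has a pole at x = 0 and the y-coefficient -3/x^2 has a pole at x = 0.
It is a regular singular point because x P_1(x) = p(x) = -2x - 1 and x^2 P_2(x) = q(x) = -3 are polynomials, hence analytic at x = 0.
p(0) = -1,  q(0) = -3.
Indicial equation: r(r-1) + p(0) r + q(0) = 0, i.e. r^2 + (p(0) - 1) r + q(0) = 0, i.e. r^2 - 2 r - 3 = 0.
Discriminant: (-2)^2 - 4(-3) = 16, so r = (2 ± 4)/2.
Solving: r_1 = 3, r_2 = -1.

indicial: r^2 - 2 r - 3 = 0; roots r_1 = 3, r_2 = -1


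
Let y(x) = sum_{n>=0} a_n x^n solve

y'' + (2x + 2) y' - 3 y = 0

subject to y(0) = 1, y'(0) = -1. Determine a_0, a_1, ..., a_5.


Ansatz: y(x) = sum_{n>=0} a_n x^n, so y'(x) = sum_{n>=1} n a_n x^(n-1) and y''(x) = sum_{n>=2} n(n-1) a_n x^(n-2).
Substitute into P(x) y'' + Q(x) y' + R(x) y = 0 with P(x) = 1, Q(x) = 2x + 2, R(x) = -3, and match powers of x.
Initial conditions: a_0 = 1, a_1 = -1.
Setting the coefficient of each power of x to zero and solving order by order (substituting the coefficients already found):
  x^0: 2 a_2 + 2 a_1 - 3 a_0 = 0  ->  2 a_2 = -2 a_1 + 3 a_0 = 5  ->  a_2 = 5/2
  x^1: 6 a_3 + 4 a_2 - a_1 = 0  ->  6 a_3 = -4 a_2 + a_1 = -11  ->  a_3 = -11/6
  x^2: 12 a_4 + 6 a_3 + a_2 = 0  ->  12 a_4 = -6 a_3 - a_2 = 17/2  ->  a_4 = 17/24
  x^3: 20 a_5 + 8 a_4 + 3 a_3 = 0  ->  20 a_5 = -8 a_4 - 3 a_3 = -1/6  ->  a_5 = -1/120
Truncated series: y(x) = 1 - x + (5/2) x^2 - (11/6) x^3 + (17/24) x^4 - (1/120) x^5 + O(x^6).

a_0 = 1; a_1 = -1; a_2 = 5/2; a_3 = -11/6; a_4 = 17/24; a_5 = -1/120


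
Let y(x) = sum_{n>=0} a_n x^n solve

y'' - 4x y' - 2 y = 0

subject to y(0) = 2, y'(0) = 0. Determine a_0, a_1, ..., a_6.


Ansatz: y(x) = sum_{n>=0} a_n x^n, so y'(x) = sum_{n>=1} n a_n x^(n-1) and y''(x) = sum_{n>=2} n(n-1) a_n x^(n-2).
Substitute into P(x) y'' + Q(x) y' + R(x) y = 0 with P(x) = 1, Q(x) = -4x, R(x) = -2, and match powers of x.
Initial conditions: a_0 = 2, a_1 = 0.
Setting the coefficient of each power of x to zero and solving order by order (substituting the coefficients already found):
  x^0: 2 a_2 - 2 a_0 = 0  ->  2 a_2 = 2 a_0 = 4  ->  a_2 = 2
  x^1: 6 a_3 - 6 a_1 = 0  ->  6 a_3 = 6 a_1 = 0  ->  a_3 = 0
  x^2: 12 a_4 - 10 a_2 = 0  ->  12 a_4 = 10 a_2 = 20  ->  a_4 = 5/3
  x^3: 20 a_5 - 14 a_3 = 0  ->  20 a_5 = 14 a_3 = 0  ->  a_5 = 0
  x^4: 30 a_6 - 18 a_4 = 0  ->  30 a_6 = 18 a_4 = 30  ->  a_6 = 1
Truncated series: y(x) = 2 + 2 x^2 + (5/3) x^4 + x^6 + O(x^7).

a_0 = 2; a_1 = 0; a_2 = 2; a_3 = 0; a_4 = 5/3; a_5 = 0; a_6 = 1


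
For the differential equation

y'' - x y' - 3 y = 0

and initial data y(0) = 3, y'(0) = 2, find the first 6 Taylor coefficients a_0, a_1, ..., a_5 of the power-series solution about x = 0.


Ansatz: y(x) = sum_{n>=0} a_n x^n, so y'(x) = sum_{n>=1} n a_n x^(n-1) and y''(x) = sum_{n>=2} n(n-1) a_n x^(n-2).
Substitute into P(x) y'' + Q(x) y' + R(x) y = 0 with P(x) = 1, Q(x) = -x, R(x) = -3, and match powers of x.
Initial conditions: a_0 = 3, a_1 = 2.
Setting the coefficient of each power of x to zero and solving order by order (substituting the coefficients already found):
  x^0: 2 a_2 - 3 a_0 = 0  ->  2 a_2 = 3 a_0 = 9  ->  a_2 = 9/2
  x^1: 6 a_3 - 4 a_1 = 0  ->  6 a_3 = 4 a_1 = 8  ->  a_3 = 4/3
  x^2: 12 a_4 - 5 a_2 = 0  ->  12 a_4 = 5 a_2 = 45/2  ->  a_4 = 15/8
  x^3: 20 a_5 - 6 a_3 = 0  ->  20 a_5 = 6 a_3 = 8  ->  a_5 = 2/5
Truncated series: y(x) = 3 + 2 x + (9/2) x^2 + (4/3) x^3 + (15/8) x^4 + (2/5) x^5 + O(x^6).

a_0 = 3; a_1 = 2; a_2 = 9/2; a_3 = 4/3; a_4 = 15/8; a_5 = 2/5


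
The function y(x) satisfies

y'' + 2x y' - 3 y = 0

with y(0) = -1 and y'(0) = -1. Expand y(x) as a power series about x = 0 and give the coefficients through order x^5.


Ansatz: y(x) = sum_{n>=0} a_n x^n, so y'(x) = sum_{n>=1} n a_n x^(n-1) and y''(x) = sum_{n>=2} n(n-1) a_n x^(n-2).
Substitute into P(x) y'' + Q(x) y' + R(x) y = 0 with P(x) = 1, Q(x) = 2x, R(x) = -3, and match powers of x.
Initial conditions: a_0 = -1, a_1 = -1.
Setting the coefficient of each power of x to zero and solving order by order (substituting the coefficients already found):
  x^0: 2 a_2 - 3 a_0 = 0  ->  2 a_2 = 3 a_0 = -3  ->  a_2 = -3/2
  x^1: 6 a_3 - a_1 = 0  ->  6 a_3 = a_1 = -1  ->  a_3 = -1/6
  x^2: 12 a_4 + a_2 = 0  ->  12 a_4 = -a_2 = 3/2  ->  a_4 = 1/8
  x^3: 20 a_5 + 3 a_3 = 0  ->  20 a_5 = -3 a_3 = 1/2  ->  a_5 = 1/40
Truncated series: y(x) = -1 - x - (3/2) x^2 - (1/6) x^3 + (1/8) x^4 + (1/40) x^5 + O(x^6).

a_0 = -1; a_1 = -1; a_2 = -3/2; a_3 = -1/6; a_4 = 1/8; a_5 = 1/40


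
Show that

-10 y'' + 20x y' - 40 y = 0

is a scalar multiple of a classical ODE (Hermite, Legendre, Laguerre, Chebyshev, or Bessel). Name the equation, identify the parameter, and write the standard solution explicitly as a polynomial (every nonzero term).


All three coefficients share the factor -10; dividing through by -10 gives  y'' - 2x y' + 4 y = 0.
This matches the Hermite equation y'' - 2x y' + 2n y = 0 with 2n = 4, so n = 2; the polynomial solution is H_2(x).
With y = sum_k a_k x^k, matching x^k gives (k+2)(k+1) a_{k+2} = 2(k - n) a_k = 2(k - 2) a_k. The right side vanishes at k = 2, so the series with the parity of 2 terminates at degree 2.
Standard normalization: leading coefficient of H_n is 2^n, so a_2 = 2^2 = 4. Work downward with a_k = (k+1)(k+2) a_{k+2} / (2(k - n)):
  a_0 = (1)(2)(4) / (2(0 - 2)) = 8/(-4) = -2
Hence H_2(x) = 4 x^2 - 2.

H_2(x); series = 4 x^2 - 2


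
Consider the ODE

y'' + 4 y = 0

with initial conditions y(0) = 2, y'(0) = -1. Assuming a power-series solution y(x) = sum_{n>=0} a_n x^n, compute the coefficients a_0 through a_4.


Ansatz: y(x) = sum_{n>=0} a_n x^n, so y'(x) = sum_{n>=1} n a_n x^(n-1) and y''(x) = sum_{n>=2} n(n-1) a_n x^(n-2).
Substitute into P(x) y'' + Q(x) y' + R(x) y = 0 with P(x) = 1, Q(x) = 0, R(x) = 4, and match powers of x.
Initial conditions: a_0 = 2, a_1 = -1.
Setting the coefficient of each power of x to zero and solving order by order (substituting the coefficients already found):
  x^0: 2 a_2 + 4 a_0 = 0  ->  2 a_2 = -4 a_0 = -8  ->  a_2 = -4
  x^1: 6 a_3 + 4 a_1 = 0  ->  6 a_3 = -4 a_1 = 4  ->  a_3 = 2/3
  x^2: 12 a_4 + 4 a_2 = 0  ->  12 a_4 = -4 a_2 = 16  ->  a_4 = 4/3
Truncated series: y(x) = 2 - x - 4 x^2 + (2/3) x^3 + (4/3) x^4 + O(x^5).

a_0 = 2; a_1 = -1; a_2 = -4; a_3 = 2/3; a_4 = 4/3


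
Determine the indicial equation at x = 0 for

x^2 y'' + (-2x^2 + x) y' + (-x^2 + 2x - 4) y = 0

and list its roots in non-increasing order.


Divide by x^2 to reach normal form y'' + P_1(x) y' + P_2(x) y = 0 with P_1(x) = -2 + 1/x and P_2(x) = -1 + 2/x - 4/x^2.
x = 0 is a singular point because the y'-coefficient -2 + 1/x has a pole at x = 0 and the y-coefficient -1 + 2/x - 4/x^2 has a pole at x = 0.
It is a regular singular point because x P_1(x) = p(x) = 1 - 2x and x^2 P_2(x) = q(x) = -x^2 + 2x - 4 are polynomials, hence analytic at x = 0.
p(0) = 1,  q(0) = -4.
Indicial equation: r(r-1) + p(0) r + q(0) = 0, i.e. r^2 + (p(0) - 1) r + q(0) = 0, i.e. r^2 - 4 = 0.
Discriminant: (0)^2 - 4(-4) = 16, so r = (0 ± 4)/2.
Solving: r_1 = 2, r_2 = -2.

indicial: r^2 - 4 = 0; roots r_1 = 2, r_2 = -2


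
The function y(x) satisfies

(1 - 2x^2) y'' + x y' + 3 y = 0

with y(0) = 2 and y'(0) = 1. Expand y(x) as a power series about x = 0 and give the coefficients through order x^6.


Ansatz: y(x) = sum_{n>=0} a_n x^n, so y'(x) = sum_{n>=1} n a_n x^(n-1) and y''(x) = sum_{n>=2} n(n-1) a_n x^(n-2).
Substitute into P(x) y'' + Q(x) y' + R(x) y = 0 with P(x) = 1 - 2x^2, Q(x) = x, R(x) = 3, and match powers of x.
Initial conditions: a_0 = 2, a_1 = 1.
Setting the coefficient of each power of x to zero and solving order by order (substituting the coefficients already found):
  x^0: 2 a_2 + 3 a_0 = 0  ->  2 a_2 = -3 a_0 = -6  ->  a_2 = -3
  x^1: 6 a_3 + 4 a_1 = 0  ->  6 a_3 = -4 a_1 = -4  ->  a_3 = -2/3
  x^2: 12 a_4 + a_2 = 0  ->  12 a_4 = -a_2 = 3  ->  a_4 = 1/4
  x^3: 20 a_5 - 6 a_3 = 0  ->  20 a_5 = 6 a_3 = -4  ->  a_5 = -1/5
  x^4: 30 a_6 - 17 a_4 = 0  ->  30 a_6 = 17 a_4 = 17/4  ->  a_6 = 17/120
Truncated series: y(x) = 2 + x - 3 x^2 - (2/3) x^3 + (1/4) x^4 - (1/5) x^5 + (17/120) x^6 + O(x^7).

a_0 = 2; a_1 = 1; a_2 = -3; a_3 = -2/3; a_4 = 1/4; a_5 = -1/5; a_6 = 17/120


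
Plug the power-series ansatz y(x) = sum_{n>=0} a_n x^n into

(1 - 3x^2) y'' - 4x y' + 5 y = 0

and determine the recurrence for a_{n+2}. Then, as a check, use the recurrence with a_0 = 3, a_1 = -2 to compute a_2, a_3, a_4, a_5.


Substitute y = sum_n a_n x^n.
(1 - 3 x^2) y'' contributes (n+2)(n+1) a_{n+2} - 3 n(n-1) a_n at x^n.
-4 x y'(x) contributes -4 n a_n at x^n.
5 y(x) contributes 5 a_n at x^n.
Matching x^n: (n+2)(n+1) a_{n+2} + (-3 n(n-1) - 4 n + 5) a_n = 0.
Thus a_{n+2} = (3 n(n-1) + 4 n - 5) / ((n+1)(n+2)) * a_n.

Check with a_0 = 3, a_1 = -2 (apply the recurrence for n = 0, 1, 2, 3): a_0 = 3, a_1 = -2, a_2 = -15/2, a_3 = 1/3, a_4 = -45/8, a_5 = 5/12.

a_(n+2) = (3 n(n-1) + 4 n - 5) / ((n+1)(n+2)) * a_n; check: a_0 = 3, a_1 = -2, a_2 = -15/2, a_3 = 1/3, a_4 = -45/8, a_5 = 5/12


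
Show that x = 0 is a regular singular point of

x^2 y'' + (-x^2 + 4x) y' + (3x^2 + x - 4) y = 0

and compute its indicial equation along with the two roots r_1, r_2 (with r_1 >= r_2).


Divide by x^2 to reach normal form y'' + P_1(x) y' + P_2(x) y = 0 with P_1(x) = -1 + 4/x and P_2(x) = 3 + 1/x - 4/x^2.
x = 0 is a singular point because the y'-coefficient -1 + 4/x has a pole at x = 0 and the y-coefficient 3 + 1/x - 4/x^2 has a pole at x = 0.
It is a regular singular point because x P_1(x) = p(x) = 4 - x and x^2 P_2(x) = q(x) = 3x^2 + x - 4 are polynomials, hence analytic at x = 0.
p(0) = 4,  q(0) = -4.
Indicial equation: r(r-1) + p(0) r + q(0) = 0, i.e. r^2 + (p(0) - 1) r + q(0) = 0, i.e. r^2 + 3 r - 4 = 0.
Discriminant: (3)^2 - 4(-4) = 25, so r = (-3 ± 5)/2.
Solving: r_1 = 1, r_2 = -4.

indicial: r^2 + 3 r - 4 = 0; roots r_1 = 1, r_2 = -4


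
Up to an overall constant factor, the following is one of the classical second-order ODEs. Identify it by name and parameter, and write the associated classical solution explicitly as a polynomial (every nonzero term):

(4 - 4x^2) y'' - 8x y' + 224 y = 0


All three coefficients share the factor 4; dividing through by 4 gives  (1 - x^2) y'' - 2x y' + 56 y = 0.
This matches the Legendre equation (1 - x^2) y'' - 2x y' + n(n+1) y = 0 (note the -2x y' term) with n(n+1) = 56, so n = 7; the polynomial solution is P_7(x).
With y = sum_k a_k x^k, matching x^k gives (k+2)(k+1) a_{k+2} = [k(k+1) - n(n+1)] a_k = (k - 7)(k + 8) a_k. The right side vanishes at k = 7, so the series with the parity of 7 terminates at degree 7.
Standard normalization (P_n(1) = 1): leading coefficient (2n)!/(2^n (n!)^2) = 87178291200/(128*25401600) = 429/16, so a_7 = 429/16. Work downward with a_k = (k+1)(k+2) a_{k+2} / ((k - 7)(k + 8)):
  a_5 = (6)(7)(429/16) / ((5 - 7)(5 + 8)) = (9009/8)/(-26) = -693/16
  a_3 = (4)(5)(-693/16) / ((3 - 7)(3 + 8)) = (-3465/4)/(-44) = 315/16
  a_1 = (2)(3)(315/16) / ((1 - 7)(1 + 8)) = (945/8)/(-54) = -35/16
Hence P_7(x) = 429 x^7/16 - 693 x^5/16 + 315 x^3/16 - 35 x/16.

P_7(x); series = 429 x^7/16 - 693 x^5/16 + 315 x^3/16 - 35 x/16


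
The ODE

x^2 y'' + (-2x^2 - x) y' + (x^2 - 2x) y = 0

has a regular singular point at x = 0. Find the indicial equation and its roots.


Divide by x^2 to reach normal form y'' + P_1(x) y' + P_2(x) y = 0 with P_1(x) = -2 - 1/x and P_2(x) = 1 - 2/x.
x = 0 is a singular point because the y'-coefficient -2 - 1/x has a pole at x = 0 and the y-coefficient 1 - 2/x has a pole at x = 0.
It is a regular singular point because x P_1(x) = p(x) = -2x - 1 and x^2 P_2(x) = q(x) = x^2 - 2x are polynomials, hence analytic at x = 0.
p(0) = -1,  q(0) = 0.
Indicial equation: r(r-1) + p(0) r + q(0) = 0, i.e. r^2 + (p(0) - 1) r + q(0) = 0, i.e. r^2 - 2 r = 0.
Discriminant: (-2)^2 - 4(0) = 4, so r = (2 ± 2)/2.
Solving: r_1 = 2, r_2 = 0.

indicial: r^2 - 2 r = 0; roots r_1 = 2, r_2 = 0


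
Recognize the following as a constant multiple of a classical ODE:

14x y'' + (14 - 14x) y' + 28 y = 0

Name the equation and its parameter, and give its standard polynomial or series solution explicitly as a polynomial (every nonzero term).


All three coefficients share the factor 14; dividing through by 14 gives  x y'' + (1 - x) y' + 2 y = 0.
This matches the Laguerre equation x y'' + (1 - x) y' + n y = 0 with n = 2; the polynomial solution is L_2(x).
With y = sum_k a_k x^k, matching x^k gives (k+1)k a_{k+1} + (k+1) a_{k+1} - k a_k + n a_k = 0, i.e. (k+1)^2 a_{k+1} = (k - n) a_k = (k - 2) a_k. The right side vanishes at k = 2, so the series terminates at degree 2.
Standard normalization L_n(0) = 1 gives a_0 = 1. Work upward with a_{k+1} = (k - 2) a_k / (k+1)^2:
  a_1 = (0 - 2)(1) / 1^2 = -2/1 = -2
  a_2 = (1 - 2)(-2) / 2^2 = 2/4 = 1/2
Hence L_2(x) = x^2/2 - 2 x + 1.

L_2(x); series = x^2/2 - 2 x + 1


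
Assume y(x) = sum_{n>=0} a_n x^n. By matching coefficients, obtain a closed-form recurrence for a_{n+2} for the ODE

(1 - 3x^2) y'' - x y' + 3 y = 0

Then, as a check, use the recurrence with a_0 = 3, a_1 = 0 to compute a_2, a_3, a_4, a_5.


Substitute y = sum_n a_n x^n.
(1 - 3 x^2) y'' contributes (n+2)(n+1) a_{n+2} - 3 n(n-1) a_n at x^n.
-x y'(x) contributes -n a_n at x^n.
3 y(x) contributes 3 a_n at x^n.
Matching x^n: (n+2)(n+1) a_{n+2} + (-3 n(n-1) - n + 3) a_n = 0.
Thus a_{n+2} = (3 n(n-1) + n - 3) / ((n+1)(n+2)) * a_n.

Check with a_0 = 3, a_1 = 0 (apply the recurrence for n = 0, 1, 2, 3): a_0 = 3, a_1 = 0, a_2 = -9/2, a_3 = 0, a_4 = -15/8, a_5 = 0.

a_(n+2) = (3 n(n-1) + n - 3) / ((n+1)(n+2)) * a_n; check: a_0 = 3, a_1 = 0, a_2 = -9/2, a_3 = 0, a_4 = -15/8, a_5 = 0


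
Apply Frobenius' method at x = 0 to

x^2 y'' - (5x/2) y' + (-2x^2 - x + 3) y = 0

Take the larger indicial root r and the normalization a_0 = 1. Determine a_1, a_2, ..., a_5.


Write in Frobenius form y'' + (p(x)/x) y' + (q(x)/x^2) y = 0:
  p(x) = -5/2,  q(x) = -2x^2 - x + 3.
Indicial equation: r(r-1) + (-5/2) r + (3) = 0 -> roots r_1 = 2, r_2 = 3/2.
Take r = r_1 = 2. Let y(x) = x^r sum_{n>=0} a_n x^n with a_0 = 1.
Substitute y = x^r sum a_n x^n and match x^{r+n}. The recurrence is
  D(n) a_n - 1 a_{n-1} - 2 a_{n-2} = 0,  where D(n) = (r+n)(r+n-1) + (-5/2)(r+n) + (3).
  a_n = [1 a_{n-1} + 2 a_{n-2}] / D(n).
Since the indicial polynomial factors as (r - r_1)(r - r_2), D(n) = (r_1 + n - r_1)(r_1 + n - r_2) = n(n + 1/2).
Evaluating step by step (a_0 = 1):
  n = 1: D(1) = 1(1 + 1/2) = 3/2; numerator = 1(1) = 1; a_1 = (1)/(3/2) = 2/3
  n = 2: D(2) = 2(2 + 1/2) = 5; numerator = 1(2/3) + 2(1) = 8/3; a_2 = (8/3)/(5) = 8/15
  n = 3: D(3) = 3(3 + 1/2) = 21/2; numerator = 1(8/15) + 2(2/3) = 28/15; a_3 = (28/15)/(21/2) = 8/45
  n = 4: D(4) = 4(4 + 1/2) = 18; numerator = 1(8/45) + 2(8/15) = 56/45; a_4 = (56/45)/(18) = 28/405
  n = 5: D(5) = 5(5 + 1/2) = 55/2; numerator = 1(28/405) + 2(8/45) = 172/405; a_5 = (172/405)/(55/2) = 344/22275

r = 2; a_0 = 1; a_1 = 2/3; a_2 = 8/15; a_3 = 8/45; a_4 = 28/405; a_5 = 344/22275


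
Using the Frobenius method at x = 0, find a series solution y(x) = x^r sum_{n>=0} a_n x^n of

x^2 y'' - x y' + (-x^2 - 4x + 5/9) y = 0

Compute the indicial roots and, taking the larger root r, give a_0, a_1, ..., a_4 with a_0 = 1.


Write in Frobenius form y'' + (p(x)/x) y' + (q(x)/x^2) y = 0:
  p(x) = -1,  q(x) = -x^2 - 4x + 5/9.
Indicial equation: r(r-1) + (-1) r + (5/9) = 0 -> roots r_1 = 5/3, r_2 = 1/3.
Take r = r_1 = 5/3. Let y(x) = x^r sum_{n>=0} a_n x^n with a_0 = 1.
Substitute y = x^r sum a_n x^n and match x^{r+n}. The recurrence is
  D(n) a_n - 4 a_{n-1} - 1 a_{n-2} = 0,  where D(n) = (r+n)(r+n-1) + (-1)(r+n) + (5/9).
  a_n = [4 a_{n-1} + 1 a_{n-2}] / D(n).
Since the indicial polynomial factors as (r - r_1)(r - r_2), D(n) = (r_1 + n - r_1)(r_1 + n - r_2) = n(n + 4/3).
Evaluating step by step (a_0 = 1):
  n = 1: D(1) = 1(1 + 4/3) = 7/3; numerator = 4(1) = 4; a_1 = (4)/(7/3) = 12/7
  n = 2: D(2) = 2(2 + 4/3) = 20/3; numerator = 4(12/7) + 1(1) = 55/7; a_2 = (55/7)/(20/3) = 33/28
  n = 3: D(3) = 3(3 + 4/3) = 13; numerator = 4(33/28) + 1(12/7) = 45/7; a_3 = (45/7)/(13) = 45/91
  n = 4: D(4) = 4(4 + 4/3) = 64/3; numerator = 4(45/91) + 1(33/28) = 1149/364; a_4 = (1149/364)/(64/3) = 3447/23296

r = 5/3; a_0 = 1; a_1 = 12/7; a_2 = 33/28; a_3 = 45/91; a_4 = 3447/23296


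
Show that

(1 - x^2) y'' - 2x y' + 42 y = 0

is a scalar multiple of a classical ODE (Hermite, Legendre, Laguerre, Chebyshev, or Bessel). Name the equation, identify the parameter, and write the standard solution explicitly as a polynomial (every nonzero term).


The equation is already in a standard form:  (1 - x^2) y'' - 2x y' + 42 y = 0.
This matches the Legendre equation (1 - x^2) y'' - 2x y' + n(n+1) y = 0 (note the -2x y' term) with n(n+1) = 42, so n = 6; the polynomial solution is P_6(x).
With y = sum_k a_k x^k, matching x^k gives (k+2)(k+1) a_{k+2} = [k(k+1) - n(n+1)] a_k = (k - 6)(k + 7) a_k. The right side vanishes at k = 6, so the series with the parity of 6 terminates at degree 6.
Standard normalization (P_n(1) = 1): leading coefficient (2n)!/(2^n (n!)^2) = 479001600/(64*518400) = 231/16, so a_6 = 231/16. Work downward with a_k = (k+1)(k+2) a_{k+2} / ((k - 6)(k + 7)):
  a_4 = (5)(6)(231/16) / ((4 - 6)(4 + 7)) = (3465/8)/(-22) = -315/16
  a_2 = (3)(4)(-315/16) / ((2 - 6)(2 + 7)) = (-945/4)/(-36) = 105/16
  a_0 = (1)(2)(105/16) / ((0 - 6)(0 + 7)) = (105/8)/(-42) = -5/16
Hence P_6(x) = 231 x^6/16 - 315 x^4/16 + 105 x^2/16 - 5/16.

P_6(x); series = 231 x^6/16 - 315 x^4/16 + 105 x^2/16 - 5/16


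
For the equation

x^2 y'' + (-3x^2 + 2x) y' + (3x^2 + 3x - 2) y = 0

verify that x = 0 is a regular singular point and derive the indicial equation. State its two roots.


Divide by x^2 to reach normal form y'' + P_1(x) y' + P_2(x) y = 0 with P_1(x) = -3 + 2/x and P_2(x) = 3 + 3/x - 2/x^2.
x = 0 is a singular point because the y'-coefficient -3 + 2/x has a pole at x = 0 and the y-coefficient 3 + 3/x - 2/x^2 has a pole at x = 0.
It is a regular singular point because x P_1(x) = p(x) = 2 - 3x and x^2 P_2(x) = q(x) = 3x^2 + 3x - 2 are polynomials, hence analytic at x = 0.
p(0) = 2,  q(0) = -2.
Indicial equation: r(r-1) + p(0) r + q(0) = 0, i.e. r^2 + (p(0) - 1) r + q(0) = 0, i.e. r^2 + 1 r - 2 = 0.
Discriminant: (1)^2 - 4(-2) = 9, so r = (-1 ± 3)/2.
Solving: r_1 = 1, r_2 = -2.

indicial: r^2 + 1 r - 2 = 0; roots r_1 = 1, r_2 = -2


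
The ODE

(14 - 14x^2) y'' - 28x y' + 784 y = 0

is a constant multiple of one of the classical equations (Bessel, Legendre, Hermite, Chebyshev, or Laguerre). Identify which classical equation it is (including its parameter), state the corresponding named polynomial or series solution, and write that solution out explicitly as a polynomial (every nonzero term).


All three coefficients share the factor 14; dividing through by 14 gives  (1 - x^2) y'' - 2x y' + 56 y = 0.
This matches the Legendre equation (1 - x^2) y'' - 2x y' + n(n+1) y = 0 (note the -2x y' term) with n(n+1) = 56, so n = 7; the polynomial solution is P_7(x).
With y = sum_k a_k x^k, matching x^k gives (k+2)(k+1) a_{k+2} = [k(k+1) - n(n+1)] a_k = (k - 7)(k + 8) a_k. The right side vanishes at k = 7, so the series with the parity of 7 terminates at degree 7.
Standard normalization (P_n(1) = 1): leading coefficient (2n)!/(2^n (n!)^2) = 87178291200/(128*25401600) = 429/16, so a_7 = 429/16. Work downward with a_k = (k+1)(k+2) a_{k+2} / ((k - 7)(k + 8)):
  a_5 = (6)(7)(429/16) / ((5 - 7)(5 + 8)) = (9009/8)/(-26) = -693/16
  a_3 = (4)(5)(-693/16) / ((3 - 7)(3 + 8)) = (-3465/4)/(-44) = 315/16
  a_1 = (2)(3)(315/16) / ((1 - 7)(1 + 8)) = (945/8)/(-54) = -35/16
Hence P_7(x) = 429 x^7/16 - 693 x^5/16 + 315 x^3/16 - 35 x/16.

P_7(x); series = 429 x^7/16 - 693 x^5/16 + 315 x^3/16 - 35 x/16


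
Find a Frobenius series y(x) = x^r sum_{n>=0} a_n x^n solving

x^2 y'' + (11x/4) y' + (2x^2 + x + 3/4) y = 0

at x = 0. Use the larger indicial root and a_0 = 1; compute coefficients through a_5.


Write in Frobenius form y'' + (p(x)/x) y' + (q(x)/x^2) y = 0:
  p(x) = 11/4,  q(x) = 2x^2 + x + 3/4.
Indicial equation: r(r-1) + (11/4) r + (3/4) = 0 -> roots r_1 = -3/4, r_2 = -1.
Take r = r_1 = -3/4. Let y(x) = x^r sum_{n>=0} a_n x^n with a_0 = 1.
Substitute y = x^r sum a_n x^n and match x^{r+n}. The recurrence is
  D(n) a_n + 1 a_{n-1} + 2 a_{n-2} = 0,  where D(n) = (r+n)(r+n-1) + (11/4)(r+n) + (3/4).
  a_n = [-1 a_{n-1} - 2 a_{n-2}] / D(n).
Since the indicial polynomial factors as (r - r_1)(r - r_2), D(n) = (r_1 + n - r_1)(r_1 + n - r_2) = n(n + 1/4).
Evaluating step by step (a_0 = 1):
  n = 1: D(1) = 1(1 + 1/4) = 5/4; numerator = -1(1) = -1; a_1 = (-1)/(5/4) = -4/5
  n = 2: D(2) = 2(2 + 1/4) = 9/2; numerator = -1(-4/5) - 2(1) = -6/5; a_2 = (-6/5)/(9/2) = -4/15
  n = 3: D(3) = 3(3 + 1/4) = 39/4; numerator = -1(-4/15) - 2(-4/5) = 28/15; a_3 = (28/15)/(39/4) = 112/585
  n = 4: D(4) = 4(4 + 1/4) = 17; numerator = -1(112/585) - 2(-4/15) = 40/117; a_4 = (40/117)/(17) = 40/1989
  n = 5: D(5) = 5(5 + 1/4) = 105/4; numerator = -1(40/1989) - 2(112/585) = -1336/3315; a_5 = (-1336/3315)/(105/4) = -5344/348075

r = -3/4; a_0 = 1; a_1 = -4/5; a_2 = -4/15; a_3 = 112/585; a_4 = 40/1989; a_5 = -5344/348075


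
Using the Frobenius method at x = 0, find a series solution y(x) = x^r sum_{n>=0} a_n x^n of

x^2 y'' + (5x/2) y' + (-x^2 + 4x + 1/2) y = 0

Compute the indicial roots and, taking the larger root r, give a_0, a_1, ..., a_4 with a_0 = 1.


Write in Frobenius form y'' + (p(x)/x) y' + (q(x)/x^2) y = 0:
  p(x) = 5/2,  q(x) = -x^2 + 4x + 1/2.
Indicial equation: r(r-1) + (5/2) r + (1/2) = 0 -> roots r_1 = -1/2, r_2 = -1.
Take r = r_1 = -1/2. Let y(x) = x^r sum_{n>=0} a_n x^n with a_0 = 1.
Substitute y = x^r sum a_n x^n and match x^{r+n}. The recurrence is
  D(n) a_n + 4 a_{n-1} - 1 a_{n-2} = 0,  where D(n) = (r+n)(r+n-1) + (5/2)(r+n) + (1/2).
  a_n = [-4 a_{n-1} + 1 a_{n-2}] / D(n).
Since the indicial polynomial factors as (r - r_1)(r - r_2), D(n) = (r_1 + n - r_1)(r_1 + n - r_2) = n(n + 1/2).
Evaluating step by step (a_0 = 1):
  n = 1: D(1) = 1(1 + 1/2) = 3/2; numerator = -4(1) = -4; a_1 = (-4)/(3/2) = -8/3
  n = 2: D(2) = 2(2 + 1/2) = 5; numerator = -4(-8/3) + 1(1) = 35/3; a_2 = (35/3)/(5) = 7/3
  n = 3: D(3) = 3(3 + 1/2) = 21/2; numerator = -4(7/3) + 1(-8/3) = -12; a_3 = (-12)/(21/2) = -8/7
  n = 4: D(4) = 4(4 + 1/2) = 18; numerator = -4(-8/7) + 1(7/3) = 145/21; a_4 = (145/21)/(18) = 145/378

r = -1/2; a_0 = 1; a_1 = -8/3; a_2 = 7/3; a_3 = -8/7; a_4 = 145/378


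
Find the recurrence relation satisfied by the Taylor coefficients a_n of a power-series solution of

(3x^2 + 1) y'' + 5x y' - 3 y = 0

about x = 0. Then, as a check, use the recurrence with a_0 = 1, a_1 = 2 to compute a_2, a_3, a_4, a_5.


Substitute y = sum_n a_n x^n.
(1 + 3 x^2) y'' contributes (n+2)(n+1) a_{n+2} + 3 n(n-1) a_n at x^n.
5 x y'(x) contributes 5 n a_n at x^n.
-3 y(x) contributes -3 a_n at x^n.
Matching x^n: (n+2)(n+1) a_{n+2} + (3 n(n-1) + 5 n - 3) a_n = 0.
Thus a_{n+2} = (-3 n(n-1) - 5 n + 3) / ((n+1)(n+2)) * a_n.

Check with a_0 = 1, a_1 = 2 (apply the recurrence for n = 0, 1, 2, 3): a_0 = 1, a_1 = 2, a_2 = 3/2, a_3 = -2/3, a_4 = -13/8, a_5 = 1.

a_(n+2) = (-3 n(n-1) - 5 n + 3) / ((n+1)(n+2)) * a_n; check: a_0 = 1, a_1 = 2, a_2 = 3/2, a_3 = -2/3, a_4 = -13/8, a_5 = 1


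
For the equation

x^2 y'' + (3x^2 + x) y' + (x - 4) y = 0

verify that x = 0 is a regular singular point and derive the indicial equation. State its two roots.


Divide by x^2 to reach normal form y'' + P_1(x) y' + P_2(x) y = 0 with P_1(x) = 3 + 1/x and P_2(x) = 1/x - 4/x^2.
x = 0 is a singular point because the y'-coefficient 3 + 1/x has a pole at x = 0 and the y-coefficient 1/x - 4/x^2 has a pole at x = 0.
It is a regular singular point because x P_1(x) = p(x) = 3x + 1 and x^2 P_2(x) = q(x) = x - 4 are polynomials, hence analytic at x = 0.
p(0) = 1,  q(0) = -4.
Indicial equation: r(r-1) + p(0) r + q(0) = 0, i.e. r^2 + (p(0) - 1) r + q(0) = 0, i.e. r^2 - 4 = 0.
Discriminant: (0)^2 - 4(-4) = 16, so r = (0 ± 4)/2.
Solving: r_1 = 2, r_2 = -2.

indicial: r^2 - 4 = 0; roots r_1 = 2, r_2 = -2


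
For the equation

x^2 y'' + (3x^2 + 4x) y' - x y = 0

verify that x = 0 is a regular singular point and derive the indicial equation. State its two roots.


Divide by x^2 to reach normal form y'' + P_1(x) y' + P_2(x) y = 0 with P_1(x) = 3 + 4/x and P_2(x) = -1/x.
x = 0 is a singular point because the y'-coefficient 3 + 4/x has a pole at x = 0 and the y-coefficient -1/x has a pole at x = 0.
It is a regular singular point because x P_1(x) = p(x) = 3x + 4 and x^2 P_2(x) = q(x) = -x are polynomials, hence analytic at x = 0.
p(0) = 4,  q(0) = 0.
Indicial equation: r(r-1) + p(0) r + q(0) = 0, i.e. r^2 + (p(0) - 1) r + q(0) = 0, i.e. r^2 + 3 r = 0.
Discriminant: (3)^2 - 4(0) = 9, so r = (-3 ± 3)/2.
Solving: r_1 = 0, r_2 = -3.

indicial: r^2 + 3 r = 0; roots r_1 = 0, r_2 = -3


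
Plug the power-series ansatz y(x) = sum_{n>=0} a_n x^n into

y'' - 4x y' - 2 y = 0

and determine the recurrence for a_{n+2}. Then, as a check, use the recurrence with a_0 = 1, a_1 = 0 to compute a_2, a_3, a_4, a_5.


Substitute y = sum_n a_n x^n.
y''(x) has coefficient (n+2)(n+1) a_{n+2} at x^n;
-4 x y'(x) has coefficient -4 n a_n at x^n (shift);
-2 y(x) has coefficient -2 a_n at x^n.
Matching x^n: (n+2)(n+1) a_{n+2} + (-4n - 2) a_n = 0.
Thus a_{n+2} = (4n + 2) / ((n+1)(n+2)) * a_n.

Check with a_0 = 1, a_1 = 0 (apply the recurrence for n = 0, 1, 2, 3): a_0 = 1, a_1 = 0, a_2 = 1, a_3 = 0, a_4 = 5/6, a_5 = 0.

a_(n+2) = (4n + 2) / ((n+1)(n+2)) * a_n; check: a_0 = 1, a_1 = 0, a_2 = 1, a_3 = 0, a_4 = 5/6, a_5 = 0


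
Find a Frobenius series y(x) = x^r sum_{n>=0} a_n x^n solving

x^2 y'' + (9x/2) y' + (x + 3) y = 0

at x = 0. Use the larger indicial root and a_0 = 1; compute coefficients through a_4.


Write in Frobenius form y'' + (p(x)/x) y' + (q(x)/x^2) y = 0:
  p(x) = 9/2,  q(x) = x + 3.
Indicial equation: r(r-1) + (9/2) r + (3) = 0 -> roots r_1 = -3/2, r_2 = -2.
Take r = r_1 = -3/2. Let y(x) = x^r sum_{n>=0} a_n x^n with a_0 = 1.
Substitute y = x^r sum a_n x^n and match x^{r+n}. The recurrence is
  D(n) a_n + 1 a_{n-1} = 0,  where D(n) = (r+n)(r+n-1) + (9/2)(r+n) + (3).
  a_n = -1 / D(n) * a_{n-1}.
Since the indicial polynomial factors as (r - r_1)(r - r_2), D(n) = (r_1 + n - r_1)(r_1 + n - r_2) = n(n + 1/2).
Evaluating step by step (a_0 = 1):
  n = 1: D(1) = 1(1 + 1/2) = 3/2; numerator = -1(1) = -1; a_1 = (-1)/(3/2) = -2/3
  n = 2: D(2) = 2(2 + 1/2) = 5; numerator = -1(-2/3) = 2/3; a_2 = (2/3)/(5) = 2/15
  n = 3: D(3) = 3(3 + 1/2) = 21/2; numerator = -1(2/15) = -2/15; a_3 = (-2/15)/(21/2) = -4/315
  n = 4: D(4) = 4(4 + 1/2) = 18; numerator = -1(-4/315) = 4/315; a_4 = (4/315)/(18) = 2/2835

r = -3/2; a_0 = 1; a_1 = -2/3; a_2 = 2/15; a_3 = -4/315; a_4 = 2/2835


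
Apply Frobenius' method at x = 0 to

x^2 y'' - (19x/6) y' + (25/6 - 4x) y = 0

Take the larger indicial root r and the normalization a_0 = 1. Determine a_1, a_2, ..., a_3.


Write in Frobenius form y'' + (p(x)/x) y' + (q(x)/x^2) y = 0:
  p(x) = -19/6,  q(x) = 25/6 - 4x.
Indicial equation: r(r-1) + (-19/6) r + (25/6) = 0 -> roots r_1 = 5/2, r_2 = 5/3.
Take r = r_1 = 5/2. Let y(x) = x^r sum_{n>=0} a_n x^n with a_0 = 1.
Substitute y = x^r sum a_n x^n and match x^{r+n}. The recurrence is
  D(n) a_n - 4 a_{n-1} = 0,  where D(n) = (r+n)(r+n-1) + (-19/6)(r+n) + (25/6).
  a_n = 4 / D(n) * a_{n-1}.
Since the indicial polynomial factors as (r - r_1)(r - r_2), D(n) = (r_1 + n - r_1)(r_1 + n - r_2) = n(n + 5/6).
Evaluating step by step (a_0 = 1):
  n = 1: D(1) = 1(1 + 5/6) = 11/6; numerator = 4(1) = 4; a_1 = (4)/(11/6) = 24/11
  n = 2: D(2) = 2(2 + 5/6) = 17/3; numerator = 4(24/11) = 96/11; a_2 = (96/11)/(17/3) = 288/187
  n = 3: D(3) = 3(3 + 5/6) = 23/2; numerator = 4(288/187) = 1152/187; a_3 = (1152/187)/(23/2) = 2304/4301

r = 5/2; a_0 = 1; a_1 = 24/11; a_2 = 288/187; a_3 = 2304/4301


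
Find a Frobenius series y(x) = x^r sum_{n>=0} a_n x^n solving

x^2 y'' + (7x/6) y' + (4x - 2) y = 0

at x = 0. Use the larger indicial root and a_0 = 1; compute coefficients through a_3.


Write in Frobenius form y'' + (p(x)/x) y' + (q(x)/x^2) y = 0:
  p(x) = 7/6,  q(x) = 4x - 2.
Indicial equation: r(r-1) + (7/6) r + (-2) = 0 -> roots r_1 = 4/3, r_2 = -3/2.
Take r = r_1 = 4/3. Let y(x) = x^r sum_{n>=0} a_n x^n with a_0 = 1.
Substitute y = x^r sum a_n x^n and match x^{r+n}. The recurrence is
  D(n) a_n + 4 a_{n-1} = 0,  where D(n) = (r+n)(r+n-1) + (7/6)(r+n) + (-2).
  a_n = -4 / D(n) * a_{n-1}.
Since the indicial polynomial factors as (r - r_1)(r - r_2), D(n) = (r_1 + n - r_1)(r_1 + n - r_2) = n(n + 17/6).
Evaluating step by step (a_0 = 1):
  n = 1: D(1) = 1(1 + 17/6) = 23/6; numerator = -4(1) = -4; a_1 = (-4)/(23/6) = -24/23
  n = 2: D(2) = 2(2 + 17/6) = 29/3; numerator = -4(-24/23) = 96/23; a_2 = (96/23)/(29/3) = 288/667
  n = 3: D(3) = 3(3 + 17/6) = 35/2; numerator = -4(288/667) = -1152/667; a_3 = (-1152/667)/(35/2) = -2304/23345

r = 4/3; a_0 = 1; a_1 = -24/23; a_2 = 288/667; a_3 = -2304/23345


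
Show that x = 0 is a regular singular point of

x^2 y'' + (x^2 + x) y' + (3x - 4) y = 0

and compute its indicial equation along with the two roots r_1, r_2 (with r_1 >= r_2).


Divide by x^2 to reach normal form y'' + P_1(x) y' + P_2(x) y = 0 with P_1(x) = 1 + 1/x and P_2(x) = 3/x - 4/x^2.
x = 0 is a singular point because the y'-coefficient 1 + 1/x has a pole at x = 0 and the y-coefficient 3/x - 4/x^2 has a pole at x = 0.
It is a regular singular point because x P_1(x) = p(x) = x + 1 and x^2 P_2(x) = q(x) = 3x - 4 are polynomials, hence analytic at x = 0.
p(0) = 1,  q(0) = -4.
Indicial equation: r(r-1) + p(0) r + q(0) = 0, i.e. r^2 + (p(0) - 1) r + q(0) = 0, i.e. r^2 - 4 = 0.
Discriminant: (0)^2 - 4(-4) = 16, so r = (0 ± 4)/2.
Solving: r_1 = 2, r_2 = -2.

indicial: r^2 - 4 = 0; roots r_1 = 2, r_2 = -2


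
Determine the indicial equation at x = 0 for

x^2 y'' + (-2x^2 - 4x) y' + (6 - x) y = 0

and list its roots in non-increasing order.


Divide by x^2 to reach normal form y'' + P_1(x) y' + P_2(x) y = 0 with P_1(x) = -2 - 4/x and P_2(x) = -1/x + 6/x^2.
x = 0 is a singular point because the y'-coefficient -2 - 4/x has a pole at x = 0 and the y-coefficient -1/x + 6/x^2 has a pole at x = 0.
It is a regular singular point because x P_1(x) = p(x) = -2x - 4 and x^2 P_2(x) = q(x) = 6 - x are polynomials, hence analytic at x = 0.
p(0) = -4,  q(0) = 6.
Indicial equation: r(r-1) + p(0) r + q(0) = 0, i.e. r^2 + (p(0) - 1) r + q(0) = 0, i.e. r^2 - 5 r + 6 = 0.
Discriminant: (-5)^2 - 4(6) = 1, so r = (5 ± 1)/2.
Solving: r_1 = 3, r_2 = 2.

indicial: r^2 - 5 r + 6 = 0; roots r_1 = 3, r_2 = 2


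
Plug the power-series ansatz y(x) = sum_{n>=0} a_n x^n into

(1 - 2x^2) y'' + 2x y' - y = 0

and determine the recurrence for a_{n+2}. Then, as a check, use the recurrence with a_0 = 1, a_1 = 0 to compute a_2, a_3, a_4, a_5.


Substitute y = sum_n a_n x^n.
(1 - 2 x^2) y'' contributes (n+2)(n+1) a_{n+2} - 2 n(n-1) a_n at x^n.
2 x y'(x) contributes 2 n a_n at x^n.
-y(x) contributes -1 a_n at x^n.
Matching x^n: (n+2)(n+1) a_{n+2} + (-2 n(n-1) + 2 n - 1) a_n = 0.
Thus a_{n+2} = (2 n(n-1) - 2 n + 1) / ((n+1)(n+2)) * a_n.

Check with a_0 = 1, a_1 = 0 (apply the recurrence for n = 0, 1, 2, 3): a_0 = 1, a_1 = 0, a_2 = 1/2, a_3 = 0, a_4 = 1/24, a_5 = 0.

a_(n+2) = (2 n(n-1) - 2 n + 1) / ((n+1)(n+2)) * a_n; check: a_0 = 1, a_1 = 0, a_2 = 1/2, a_3 = 0, a_4 = 1/24, a_5 = 0


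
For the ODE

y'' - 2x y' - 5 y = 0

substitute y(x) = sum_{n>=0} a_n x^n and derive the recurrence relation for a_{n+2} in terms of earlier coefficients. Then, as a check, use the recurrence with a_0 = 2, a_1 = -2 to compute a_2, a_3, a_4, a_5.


Substitute y = sum_n a_n x^n.
y''(x) has coefficient (n+2)(n+1) a_{n+2} at x^n;
-2 x y'(x) has coefficient -2 n a_n at x^n (shift);
-5 y(x) has coefficient -5 a_n at x^n.
Matching x^n: (n+2)(n+1) a_{n+2} + (-2n - 5) a_n = 0.
Thus a_{n+2} = (2n + 5) / ((n+1)(n+2)) * a_n.

Check with a_0 = 2, a_1 = -2 (apply the recurrence for n = 0, 1, 2, 3): a_0 = 2, a_1 = -2, a_2 = 5, a_3 = -7/3, a_4 = 15/4, a_5 = -77/60.

a_(n+2) = (2n + 5) / ((n+1)(n+2)) * a_n; check: a_0 = 2, a_1 = -2, a_2 = 5, a_3 = -7/3, a_4 = 15/4, a_5 = -77/60


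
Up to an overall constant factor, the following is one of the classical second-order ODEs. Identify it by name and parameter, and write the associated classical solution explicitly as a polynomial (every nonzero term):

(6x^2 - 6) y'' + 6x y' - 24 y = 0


All three coefficients share the factor -6; dividing through by -6 gives  (1 - x^2) y'' - x y' + 4 y = 0.
This matches the Chebyshev equation (1 - x^2) y'' - x y' + n^2 y = 0 (note the -x y' term, not -2x y') with n^2 = 4, so n = 2; the polynomial solution is T_2(x).
With y = sum_k a_k x^k, matching x^k gives (k+2)(k+1) a_{k+2} = (k^2 - n^2) a_k = (k - 2)(k + 2) a_k. The right side vanishes at k = 2, so the series with the parity of 2 terminates at degree 2.
Standard normalization: leading coefficient of T_n is 2^(n-1), so a_2 = 2^1 = 2. Work downward with a_k = (k+1)(k+2) a_{k+2} / ((k - 2)(k + 2)):
  a_0 = (1)(2)(2) / ((0 - 2)(0 + 2)) = 4/(-4) = -1
Hence T_2(x) = 2 x^2 - 1.

T_2(x); series = 2 x^2 - 1


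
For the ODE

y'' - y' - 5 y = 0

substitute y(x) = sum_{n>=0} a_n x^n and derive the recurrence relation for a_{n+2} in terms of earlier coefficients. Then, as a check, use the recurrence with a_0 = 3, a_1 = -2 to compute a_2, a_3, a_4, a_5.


Substitute y = sum_n a_n x^n.
y''(x) has coefficient (n+2)(n+1) a_{n+2} at x^n;
-y'(x) has coefficient -(n+1) a_{n+1} at x^n;
-5 y(x) has coefficient -5 a_n at x^n.
Matching x^n: (n+2)(n+1) a_{n+2} - (n+1) a_{n+1} - 5 a_n = 0.
Thus a_{n+2} = [(n+1) a_{n+1} + 5 a_n] / ((n+1)(n+2)).

Check with a_0 = 3, a_1 = -2 (apply the recurrence for n = 0, 1, 2, 3): a_0 = 3, a_1 = -2, a_2 = 13/2, a_3 = 1/2, a_4 = 17/6, a_5 = 83/120.

a_(n+2) = [(n+1) a_(n+1) + 5 a_n] / ((n+1)(n+2)); check: a_0 = 3, a_1 = -2, a_2 = 13/2, a_3 = 1/2, a_4 = 17/6, a_5 = 83/120


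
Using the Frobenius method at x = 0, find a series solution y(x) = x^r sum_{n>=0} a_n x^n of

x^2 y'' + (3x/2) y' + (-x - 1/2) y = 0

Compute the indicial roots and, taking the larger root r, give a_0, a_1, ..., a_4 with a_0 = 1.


Write in Frobenius form y'' + (p(x)/x) y' + (q(x)/x^2) y = 0:
  p(x) = 3/2,  q(x) = -x - 1/2.
Indicial equation: r(r-1) + (3/2) r + (-1/2) = 0 -> roots r_1 = 1/2, r_2 = -1.
Take r = r_1 = 1/2. Let y(x) = x^r sum_{n>=0} a_n x^n with a_0 = 1.
Substitute y = x^r sum a_n x^n and match x^{r+n}. The recurrence is
  D(n) a_n - 1 a_{n-1} = 0,  where D(n) = (r+n)(r+n-1) + (3/2)(r+n) + (-1/2).
  a_n = 1 / D(n) * a_{n-1}.
Since the indicial polynomial factors as (r - r_1)(r - r_2), D(n) = (r_1 + n - r_1)(r_1 + n - r_2) = n(n + 3/2).
Evaluating step by step (a_0 = 1):
  n = 1: D(1) = 1(1 + 3/2) = 5/2; numerator = 1(1) = 1; a_1 = (1)/(5/2) = 2/5
  n = 2: D(2) = 2(2 + 3/2) = 7; numerator = 1(2/5) = 2/5; a_2 = (2/5)/(7) = 2/35
  n = 3: D(3) = 3(3 + 3/2) = 27/2; numerator = 1(2/35) = 2/35; a_3 = (2/35)/(27/2) = 4/945
  n = 4: D(4) = 4(4 + 3/2) = 22; numerator = 1(4/945) = 4/945; a_4 = (4/945)/(22) = 2/10395

r = 1/2; a_0 = 1; a_1 = 2/5; a_2 = 2/35; a_3 = 4/945; a_4 = 2/10395


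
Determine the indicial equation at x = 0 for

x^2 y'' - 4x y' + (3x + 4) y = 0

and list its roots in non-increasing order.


Divide by x^2 to reach normal form y'' + P_1(x) y' + P_2(x) y = 0 with P_1(x) = -4/x and P_2(x) = 3/x + 4/x^2.
x = 0 is a singular point because the y'-coefficient -4/x has a pole at x = 0 and the y-coefficient 3/x + 4/x^2 has a pole at x = 0.
It is a regular singular point because x P_1(x) = p(x) = -4 and x^2 P_2(x) = q(x) = 3x + 4 are polynomials, hence analytic at x = 0.
p(0) = -4,  q(0) = 4.
Indicial equation: r(r-1) + p(0) r + q(0) = 0, i.e. r^2 + (p(0) - 1) r + q(0) = 0, i.e. r^2 - 5 r + 4 = 0.
Discriminant: (-5)^2 - 4(4) = 9, so r = (5 ± 3)/2.
Solving: r_1 = 4, r_2 = 1.

indicial: r^2 - 5 r + 4 = 0; roots r_1 = 4, r_2 = 1
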